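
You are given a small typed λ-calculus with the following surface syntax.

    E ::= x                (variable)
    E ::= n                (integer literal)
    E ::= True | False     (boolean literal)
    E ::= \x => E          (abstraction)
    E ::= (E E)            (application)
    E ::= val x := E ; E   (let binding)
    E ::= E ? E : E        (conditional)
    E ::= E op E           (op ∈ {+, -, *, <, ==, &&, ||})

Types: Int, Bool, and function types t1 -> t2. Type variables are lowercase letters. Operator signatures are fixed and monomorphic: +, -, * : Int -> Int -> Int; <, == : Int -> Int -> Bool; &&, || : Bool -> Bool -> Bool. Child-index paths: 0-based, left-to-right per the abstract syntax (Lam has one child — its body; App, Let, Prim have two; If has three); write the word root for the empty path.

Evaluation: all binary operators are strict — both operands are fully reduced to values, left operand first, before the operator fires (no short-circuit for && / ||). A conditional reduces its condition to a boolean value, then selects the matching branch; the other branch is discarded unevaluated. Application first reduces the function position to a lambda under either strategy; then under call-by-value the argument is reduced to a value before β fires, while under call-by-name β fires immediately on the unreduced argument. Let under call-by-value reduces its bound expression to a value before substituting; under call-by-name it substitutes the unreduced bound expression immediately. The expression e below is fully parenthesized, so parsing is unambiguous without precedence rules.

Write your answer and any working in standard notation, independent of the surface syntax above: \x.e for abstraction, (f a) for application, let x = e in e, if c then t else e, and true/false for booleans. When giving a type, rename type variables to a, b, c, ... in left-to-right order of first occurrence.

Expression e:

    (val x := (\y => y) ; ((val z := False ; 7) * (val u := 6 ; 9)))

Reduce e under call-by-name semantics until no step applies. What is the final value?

Derivation:
step 0: (let x = (\y.y) in ((let z = false in 7) * (let u = 6 in 9)))
step 1: [let@root] ((let z = false in 7) * (let u = 6 in 9))
step 2: [let@0] (7 * (let u = 6 in 9))
step 3: [let@1] (7 * 9)
step 4: [delta@root] 63

Answer: 63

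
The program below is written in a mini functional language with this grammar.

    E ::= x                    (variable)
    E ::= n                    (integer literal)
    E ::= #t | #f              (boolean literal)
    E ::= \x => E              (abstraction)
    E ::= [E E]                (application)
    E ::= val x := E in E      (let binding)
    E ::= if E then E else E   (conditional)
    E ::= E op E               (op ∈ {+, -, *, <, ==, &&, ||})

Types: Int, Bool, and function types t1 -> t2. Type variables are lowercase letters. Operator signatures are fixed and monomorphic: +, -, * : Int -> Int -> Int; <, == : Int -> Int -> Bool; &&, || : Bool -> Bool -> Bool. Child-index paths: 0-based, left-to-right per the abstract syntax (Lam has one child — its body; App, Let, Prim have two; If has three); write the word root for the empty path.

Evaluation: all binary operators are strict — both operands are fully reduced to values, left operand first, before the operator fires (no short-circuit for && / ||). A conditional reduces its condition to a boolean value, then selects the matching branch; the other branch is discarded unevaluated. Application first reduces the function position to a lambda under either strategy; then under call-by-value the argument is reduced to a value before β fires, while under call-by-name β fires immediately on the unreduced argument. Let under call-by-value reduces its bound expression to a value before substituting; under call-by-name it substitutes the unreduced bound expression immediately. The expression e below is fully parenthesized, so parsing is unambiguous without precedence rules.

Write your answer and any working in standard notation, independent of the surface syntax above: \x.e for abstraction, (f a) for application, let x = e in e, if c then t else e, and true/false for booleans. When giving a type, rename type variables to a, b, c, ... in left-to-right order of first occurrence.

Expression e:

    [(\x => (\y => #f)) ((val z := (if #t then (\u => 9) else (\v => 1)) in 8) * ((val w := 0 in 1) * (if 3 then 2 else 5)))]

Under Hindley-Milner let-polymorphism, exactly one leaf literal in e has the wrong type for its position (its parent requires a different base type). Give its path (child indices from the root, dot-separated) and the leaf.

Answer: 1.1.1.0 : 3

Trace:
\y._ : b -> Bool
\x._ : a -> b -> Bool
  unify Bool ~ Bool
\u._ : c -> Int
\v._ : d -> Int
  unify c -> Int ~ d -> Int
  unify c ~ d
  unify Int ~ Int
let z : forall. d -> Int
  unify Int ~ Int
let w : Int
  unify Int ~ Int
  unify Int ~ Bool
  FAIL: mismatch Int ~ Bool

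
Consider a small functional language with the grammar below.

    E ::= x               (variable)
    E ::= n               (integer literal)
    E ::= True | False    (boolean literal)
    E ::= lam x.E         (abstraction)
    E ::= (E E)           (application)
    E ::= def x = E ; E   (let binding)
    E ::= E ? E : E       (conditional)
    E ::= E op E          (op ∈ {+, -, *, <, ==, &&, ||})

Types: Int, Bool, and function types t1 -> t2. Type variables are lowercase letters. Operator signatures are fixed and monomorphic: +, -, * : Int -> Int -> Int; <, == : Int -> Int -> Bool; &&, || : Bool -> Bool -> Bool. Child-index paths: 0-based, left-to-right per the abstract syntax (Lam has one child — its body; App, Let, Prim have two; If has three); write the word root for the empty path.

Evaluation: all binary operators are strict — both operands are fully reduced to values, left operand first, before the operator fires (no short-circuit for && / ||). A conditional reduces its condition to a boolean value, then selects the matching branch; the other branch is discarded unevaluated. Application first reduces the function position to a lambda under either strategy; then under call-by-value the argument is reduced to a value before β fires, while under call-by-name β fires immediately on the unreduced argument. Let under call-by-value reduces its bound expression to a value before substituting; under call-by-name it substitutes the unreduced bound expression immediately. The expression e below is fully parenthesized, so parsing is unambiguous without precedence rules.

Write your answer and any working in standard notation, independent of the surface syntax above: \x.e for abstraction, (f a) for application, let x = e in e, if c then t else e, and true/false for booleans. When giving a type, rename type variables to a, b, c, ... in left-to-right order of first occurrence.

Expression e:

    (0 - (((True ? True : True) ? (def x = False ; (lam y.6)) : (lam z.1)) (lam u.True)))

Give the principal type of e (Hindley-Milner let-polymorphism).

Trace:
  unify Int ~ Int
  unify Bool ~ Bool
  unify Bool ~ Bool
  unify Bool ~ Bool
let x : Bool
\y._ : a -> Int
\z._ : b -> Int
  unify a -> Int ~ b -> Int
  unify a ~ b
  unify Int ~ Int
\u._ : c -> Bool
  unify b -> Int ~ (c -> Bool) -> d
  unify b ~ c -> Bool
  unify Int ~ d
_ _ : Int
  unify Int ~ Int

Answer: Int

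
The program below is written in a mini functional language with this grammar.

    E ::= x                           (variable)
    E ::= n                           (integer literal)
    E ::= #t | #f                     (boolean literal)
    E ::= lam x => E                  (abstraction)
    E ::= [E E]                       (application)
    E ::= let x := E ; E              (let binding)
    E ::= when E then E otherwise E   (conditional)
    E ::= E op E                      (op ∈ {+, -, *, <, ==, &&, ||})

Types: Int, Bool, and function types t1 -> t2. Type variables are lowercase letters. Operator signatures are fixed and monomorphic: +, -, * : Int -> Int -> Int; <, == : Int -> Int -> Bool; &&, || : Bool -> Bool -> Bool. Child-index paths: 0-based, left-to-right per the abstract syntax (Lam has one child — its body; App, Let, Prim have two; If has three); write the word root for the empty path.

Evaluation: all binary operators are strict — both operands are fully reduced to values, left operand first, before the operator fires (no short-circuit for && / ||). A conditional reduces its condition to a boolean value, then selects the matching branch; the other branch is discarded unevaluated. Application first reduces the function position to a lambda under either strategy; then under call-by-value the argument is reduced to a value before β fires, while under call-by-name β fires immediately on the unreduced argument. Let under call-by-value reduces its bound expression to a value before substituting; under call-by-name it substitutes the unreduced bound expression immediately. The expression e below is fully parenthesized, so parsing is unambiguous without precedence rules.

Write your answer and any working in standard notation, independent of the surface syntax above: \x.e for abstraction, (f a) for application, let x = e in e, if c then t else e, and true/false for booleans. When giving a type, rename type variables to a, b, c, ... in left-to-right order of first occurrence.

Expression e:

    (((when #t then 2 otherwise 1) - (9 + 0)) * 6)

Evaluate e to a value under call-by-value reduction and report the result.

Derivation:
step 0: (((if true then 2 else 1) - (9 + 0)) * 6)
step 1: [if@0.0] ((2 - (9 + 0)) * 6)
step 2: [delta@0.1] ((2 - 9) * 6)
step 3: [delta@0] (-7 * 6)
step 4: [delta@root] -42

Answer: -42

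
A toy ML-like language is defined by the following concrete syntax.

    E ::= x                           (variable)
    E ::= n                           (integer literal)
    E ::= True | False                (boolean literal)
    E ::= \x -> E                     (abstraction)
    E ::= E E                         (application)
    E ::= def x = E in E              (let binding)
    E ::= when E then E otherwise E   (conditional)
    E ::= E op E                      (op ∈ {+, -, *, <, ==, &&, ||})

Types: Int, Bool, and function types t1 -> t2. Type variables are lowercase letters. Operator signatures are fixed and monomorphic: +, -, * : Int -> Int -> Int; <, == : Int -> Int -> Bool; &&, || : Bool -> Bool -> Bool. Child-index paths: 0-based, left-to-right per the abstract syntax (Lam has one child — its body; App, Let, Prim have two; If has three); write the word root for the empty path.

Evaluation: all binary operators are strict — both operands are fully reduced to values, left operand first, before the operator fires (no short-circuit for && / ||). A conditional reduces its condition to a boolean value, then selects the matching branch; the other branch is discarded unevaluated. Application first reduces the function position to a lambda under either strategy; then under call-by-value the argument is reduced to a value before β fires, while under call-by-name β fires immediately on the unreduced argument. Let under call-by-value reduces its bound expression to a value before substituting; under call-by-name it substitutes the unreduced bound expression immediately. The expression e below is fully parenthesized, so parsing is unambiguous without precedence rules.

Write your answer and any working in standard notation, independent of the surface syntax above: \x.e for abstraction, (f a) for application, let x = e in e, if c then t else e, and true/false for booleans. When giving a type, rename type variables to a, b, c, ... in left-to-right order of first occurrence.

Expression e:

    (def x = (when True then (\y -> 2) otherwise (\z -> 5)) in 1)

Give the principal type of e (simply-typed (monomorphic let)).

Answer: Int

Trace:
  unify Bool ~ Bool
\y._ : a -> Int
\z._ : b -> Int
  unify a -> Int ~ b -> Int
  unify a ~ b
  unify Int ~ Int
let x : b -> Int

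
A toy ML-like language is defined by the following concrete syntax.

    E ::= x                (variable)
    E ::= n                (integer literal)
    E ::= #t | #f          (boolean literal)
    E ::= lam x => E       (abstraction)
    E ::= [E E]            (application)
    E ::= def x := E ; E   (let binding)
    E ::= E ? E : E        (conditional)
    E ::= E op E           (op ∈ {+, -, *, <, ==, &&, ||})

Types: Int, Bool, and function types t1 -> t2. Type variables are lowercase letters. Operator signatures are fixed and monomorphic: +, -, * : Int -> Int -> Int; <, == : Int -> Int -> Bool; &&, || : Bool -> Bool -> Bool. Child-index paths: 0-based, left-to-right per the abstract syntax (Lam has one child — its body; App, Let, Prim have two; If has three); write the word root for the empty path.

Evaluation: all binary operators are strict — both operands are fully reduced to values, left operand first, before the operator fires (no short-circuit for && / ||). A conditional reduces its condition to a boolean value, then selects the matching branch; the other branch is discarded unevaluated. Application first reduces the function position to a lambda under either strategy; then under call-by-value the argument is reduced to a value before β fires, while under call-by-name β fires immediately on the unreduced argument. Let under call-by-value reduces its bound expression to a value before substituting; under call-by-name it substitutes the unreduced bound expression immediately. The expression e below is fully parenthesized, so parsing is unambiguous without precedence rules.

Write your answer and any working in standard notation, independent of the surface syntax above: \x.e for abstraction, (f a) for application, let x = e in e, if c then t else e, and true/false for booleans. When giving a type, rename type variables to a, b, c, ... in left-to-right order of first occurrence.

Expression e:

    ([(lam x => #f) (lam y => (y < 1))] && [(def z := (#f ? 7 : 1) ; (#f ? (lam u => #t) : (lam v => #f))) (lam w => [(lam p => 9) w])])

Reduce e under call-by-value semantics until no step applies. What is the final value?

Answer: false

Derivation:
step 0: (((\x.false) (\y.(y < 1))) && ((let z = (if false then 7 else 1) in (if false then (\u.true) else (\v.false))) (\w.((\p.9) w))))
step 1: [beta@0] (false && ((let z = (if false then 7 else 1) in (if false then (\u.true) else (\v.false))) (\w.((\p.9) w))))
step 2: [if@1.0.0] (false && ((let z = 1 in (if false then (\u.true) else (\v.false))) (\w.((\p.9) w))))
step 3: [let@1.0] (false && ((if false then (\u.true) else (\v.false)) (\w.((\p.9) w))))
step 4: [if@1.0] (false && ((\v.false) (\w.((\p.9) w))))
step 5: [beta@1] (false && false)
step 6: [delta@root] false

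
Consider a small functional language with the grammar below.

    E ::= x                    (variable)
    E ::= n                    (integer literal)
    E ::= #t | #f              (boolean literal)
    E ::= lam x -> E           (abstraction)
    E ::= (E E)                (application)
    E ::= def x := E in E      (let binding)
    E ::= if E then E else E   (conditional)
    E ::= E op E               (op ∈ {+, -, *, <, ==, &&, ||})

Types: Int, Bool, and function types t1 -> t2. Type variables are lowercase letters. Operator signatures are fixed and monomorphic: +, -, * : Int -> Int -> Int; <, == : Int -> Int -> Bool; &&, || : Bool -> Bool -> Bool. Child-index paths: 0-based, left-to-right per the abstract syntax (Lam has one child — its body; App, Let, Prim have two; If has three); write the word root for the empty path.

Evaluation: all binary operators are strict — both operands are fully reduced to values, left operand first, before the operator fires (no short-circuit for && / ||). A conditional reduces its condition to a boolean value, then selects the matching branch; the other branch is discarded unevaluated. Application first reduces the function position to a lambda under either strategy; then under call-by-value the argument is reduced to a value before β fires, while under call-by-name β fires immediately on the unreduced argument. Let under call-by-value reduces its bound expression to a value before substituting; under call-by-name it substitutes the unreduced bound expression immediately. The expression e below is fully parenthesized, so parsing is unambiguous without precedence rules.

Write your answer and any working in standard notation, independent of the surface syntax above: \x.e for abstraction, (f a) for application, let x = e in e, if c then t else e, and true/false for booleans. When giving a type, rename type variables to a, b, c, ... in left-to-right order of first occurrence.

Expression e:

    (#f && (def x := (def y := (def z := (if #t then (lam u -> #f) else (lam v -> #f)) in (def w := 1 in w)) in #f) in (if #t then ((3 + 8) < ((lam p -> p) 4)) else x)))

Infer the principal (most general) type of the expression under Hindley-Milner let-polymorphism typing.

Answer: Bool

Trace:
  unify Bool ~ Bool
  unify Bool ~ Bool
\u._ : a -> Bool
\v._ : b -> Bool
  unify a -> Bool ~ b -> Bool
  unify a ~ b
  unify Bool ~ Bool
let z : forall. b -> Bool
let w : Int
w : Int
let y : Int
let x : Bool
  unify Bool ~ Bool
  unify Int ~ Int
  unify Int ~ Int
  unify Int ~ Int
p : c
\p._ : c -> c
  unify c -> c ~ Int -> d
  unify c ~ Int
  unify Int ~ d
_ _ : Int
  unify Int ~ Int
x : Bool
  unify Bool ~ Bool
  unify Bool ~ Bool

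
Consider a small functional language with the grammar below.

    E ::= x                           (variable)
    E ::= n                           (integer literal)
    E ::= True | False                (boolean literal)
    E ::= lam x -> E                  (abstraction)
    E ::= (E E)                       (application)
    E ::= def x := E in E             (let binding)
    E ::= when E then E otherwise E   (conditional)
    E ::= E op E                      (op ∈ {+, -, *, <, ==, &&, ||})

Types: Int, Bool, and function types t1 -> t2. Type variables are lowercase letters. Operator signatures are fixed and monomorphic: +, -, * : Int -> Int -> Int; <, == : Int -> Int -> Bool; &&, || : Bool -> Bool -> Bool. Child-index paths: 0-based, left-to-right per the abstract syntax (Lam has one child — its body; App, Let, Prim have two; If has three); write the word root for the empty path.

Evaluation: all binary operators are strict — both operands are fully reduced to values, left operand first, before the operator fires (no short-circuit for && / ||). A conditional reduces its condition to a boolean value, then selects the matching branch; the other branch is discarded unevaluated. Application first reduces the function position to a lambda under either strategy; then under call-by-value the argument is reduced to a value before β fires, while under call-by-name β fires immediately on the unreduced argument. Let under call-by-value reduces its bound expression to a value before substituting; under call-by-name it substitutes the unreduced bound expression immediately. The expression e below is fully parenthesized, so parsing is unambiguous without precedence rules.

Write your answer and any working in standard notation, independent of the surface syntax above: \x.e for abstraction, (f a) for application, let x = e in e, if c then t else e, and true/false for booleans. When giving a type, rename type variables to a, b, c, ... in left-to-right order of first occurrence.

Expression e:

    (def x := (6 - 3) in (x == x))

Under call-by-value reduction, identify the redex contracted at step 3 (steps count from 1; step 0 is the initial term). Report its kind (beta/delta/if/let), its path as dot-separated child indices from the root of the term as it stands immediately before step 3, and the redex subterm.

Trace:
step 0: (let x = (6 - 3) in (x == x))
step 1: [delta@0] (let x = 3 in (x == x))
step 2: [let@root] (3 == 3)
step 3: [delta@root] true

Answer: delta at root : (3 == 3)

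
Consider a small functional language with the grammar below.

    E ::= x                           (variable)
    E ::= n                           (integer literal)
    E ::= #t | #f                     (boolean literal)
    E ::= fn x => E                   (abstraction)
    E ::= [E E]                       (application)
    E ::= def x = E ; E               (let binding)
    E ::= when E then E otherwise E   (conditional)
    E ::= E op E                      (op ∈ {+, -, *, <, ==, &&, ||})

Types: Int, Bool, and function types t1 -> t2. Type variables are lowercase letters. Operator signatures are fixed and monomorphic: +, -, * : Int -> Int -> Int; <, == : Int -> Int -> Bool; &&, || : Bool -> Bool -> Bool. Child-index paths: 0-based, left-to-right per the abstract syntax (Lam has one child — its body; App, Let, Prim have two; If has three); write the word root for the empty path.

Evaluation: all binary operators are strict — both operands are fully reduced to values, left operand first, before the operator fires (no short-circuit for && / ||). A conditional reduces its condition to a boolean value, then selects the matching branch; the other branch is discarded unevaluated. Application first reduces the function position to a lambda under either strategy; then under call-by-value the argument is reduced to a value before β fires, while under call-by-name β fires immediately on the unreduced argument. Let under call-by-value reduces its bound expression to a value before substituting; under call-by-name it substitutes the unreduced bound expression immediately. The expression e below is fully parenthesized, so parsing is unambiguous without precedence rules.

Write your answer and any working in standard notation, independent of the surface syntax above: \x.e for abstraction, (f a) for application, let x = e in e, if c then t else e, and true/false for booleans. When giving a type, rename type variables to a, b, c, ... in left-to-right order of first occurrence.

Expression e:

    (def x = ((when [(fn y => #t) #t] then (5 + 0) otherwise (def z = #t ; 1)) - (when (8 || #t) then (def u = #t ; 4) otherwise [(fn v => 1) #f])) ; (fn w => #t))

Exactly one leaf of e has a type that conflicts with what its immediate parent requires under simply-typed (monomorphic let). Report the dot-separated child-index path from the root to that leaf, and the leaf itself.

Derivation:
\y._ : a -> Bool
  unify a -> Bool ~ Bool -> b
  unify a ~ Bool
  unify Bool ~ b
_ _ : Bool
  unify Bool ~ Bool
  unify Int ~ Int
  unify Int ~ Int
let z : Bool
  unify Int ~ Int
  unify Int ~ Int
  unify Int ~ Bool
  FAIL: mismatch Int ~ Bool

Answer: 0.1.0.0 : 8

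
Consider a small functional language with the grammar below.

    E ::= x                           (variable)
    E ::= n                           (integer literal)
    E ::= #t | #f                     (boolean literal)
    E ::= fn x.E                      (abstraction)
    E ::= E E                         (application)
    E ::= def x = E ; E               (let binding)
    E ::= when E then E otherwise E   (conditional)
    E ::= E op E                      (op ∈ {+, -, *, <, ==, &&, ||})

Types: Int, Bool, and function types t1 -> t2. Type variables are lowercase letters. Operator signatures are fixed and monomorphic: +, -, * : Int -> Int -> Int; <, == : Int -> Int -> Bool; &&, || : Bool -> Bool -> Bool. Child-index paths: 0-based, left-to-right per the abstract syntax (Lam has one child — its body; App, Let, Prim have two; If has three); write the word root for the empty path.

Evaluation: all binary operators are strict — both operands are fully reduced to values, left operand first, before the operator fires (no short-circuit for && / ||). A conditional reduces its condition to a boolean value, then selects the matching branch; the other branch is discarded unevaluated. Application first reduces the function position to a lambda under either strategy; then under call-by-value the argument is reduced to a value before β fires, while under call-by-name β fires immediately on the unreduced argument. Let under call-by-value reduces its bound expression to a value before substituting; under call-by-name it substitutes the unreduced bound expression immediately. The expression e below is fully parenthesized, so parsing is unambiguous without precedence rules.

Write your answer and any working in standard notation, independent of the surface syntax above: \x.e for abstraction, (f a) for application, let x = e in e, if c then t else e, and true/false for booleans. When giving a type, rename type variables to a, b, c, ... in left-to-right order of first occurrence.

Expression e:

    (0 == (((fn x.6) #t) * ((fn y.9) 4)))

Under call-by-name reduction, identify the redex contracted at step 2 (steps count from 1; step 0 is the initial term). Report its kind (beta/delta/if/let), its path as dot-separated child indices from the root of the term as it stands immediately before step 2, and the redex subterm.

Answer: beta at 1.1 : ((\y.9) 4)

Working:
step 0: (0 == (((\x.6) true) * ((\y.9) 4)))
step 1: [beta@1.0] (0 == (6 * ((\y.9) 4)))
step 2: [beta@1.1] (0 == (6 * 9))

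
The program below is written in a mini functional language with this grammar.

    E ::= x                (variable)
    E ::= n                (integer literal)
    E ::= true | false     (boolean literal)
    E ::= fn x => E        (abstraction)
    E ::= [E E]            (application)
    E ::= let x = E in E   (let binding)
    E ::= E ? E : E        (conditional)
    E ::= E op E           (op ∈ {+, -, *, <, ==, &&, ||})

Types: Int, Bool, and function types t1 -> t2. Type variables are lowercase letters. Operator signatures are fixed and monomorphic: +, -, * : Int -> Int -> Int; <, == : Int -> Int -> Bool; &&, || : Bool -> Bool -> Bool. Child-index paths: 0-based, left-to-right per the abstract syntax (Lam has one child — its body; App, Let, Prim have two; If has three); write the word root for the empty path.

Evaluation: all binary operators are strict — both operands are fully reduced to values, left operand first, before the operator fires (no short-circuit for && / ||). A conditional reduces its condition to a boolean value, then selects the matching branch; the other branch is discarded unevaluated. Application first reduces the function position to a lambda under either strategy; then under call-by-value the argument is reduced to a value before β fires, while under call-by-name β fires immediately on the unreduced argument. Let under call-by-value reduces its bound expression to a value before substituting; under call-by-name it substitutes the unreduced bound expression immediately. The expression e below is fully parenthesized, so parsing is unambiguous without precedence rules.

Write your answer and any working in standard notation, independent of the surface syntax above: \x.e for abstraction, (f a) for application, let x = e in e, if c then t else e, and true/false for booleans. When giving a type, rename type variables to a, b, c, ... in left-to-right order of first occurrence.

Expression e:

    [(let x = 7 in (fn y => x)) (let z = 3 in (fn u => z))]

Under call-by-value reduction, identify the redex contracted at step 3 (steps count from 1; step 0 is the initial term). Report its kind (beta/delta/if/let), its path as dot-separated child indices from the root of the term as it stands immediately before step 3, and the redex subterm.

Working:
step 0: ((let x = 7 in (\y.x)) (let z = 3 in (\u.z)))
step 1: [let@0] ((\y.7) (let z = 3 in (\u.z)))
step 2: [let@1] ((\y.7) (\u.3))
step 3: [beta@root] 7

Answer: beta at root : ((\y.7) (\u.3))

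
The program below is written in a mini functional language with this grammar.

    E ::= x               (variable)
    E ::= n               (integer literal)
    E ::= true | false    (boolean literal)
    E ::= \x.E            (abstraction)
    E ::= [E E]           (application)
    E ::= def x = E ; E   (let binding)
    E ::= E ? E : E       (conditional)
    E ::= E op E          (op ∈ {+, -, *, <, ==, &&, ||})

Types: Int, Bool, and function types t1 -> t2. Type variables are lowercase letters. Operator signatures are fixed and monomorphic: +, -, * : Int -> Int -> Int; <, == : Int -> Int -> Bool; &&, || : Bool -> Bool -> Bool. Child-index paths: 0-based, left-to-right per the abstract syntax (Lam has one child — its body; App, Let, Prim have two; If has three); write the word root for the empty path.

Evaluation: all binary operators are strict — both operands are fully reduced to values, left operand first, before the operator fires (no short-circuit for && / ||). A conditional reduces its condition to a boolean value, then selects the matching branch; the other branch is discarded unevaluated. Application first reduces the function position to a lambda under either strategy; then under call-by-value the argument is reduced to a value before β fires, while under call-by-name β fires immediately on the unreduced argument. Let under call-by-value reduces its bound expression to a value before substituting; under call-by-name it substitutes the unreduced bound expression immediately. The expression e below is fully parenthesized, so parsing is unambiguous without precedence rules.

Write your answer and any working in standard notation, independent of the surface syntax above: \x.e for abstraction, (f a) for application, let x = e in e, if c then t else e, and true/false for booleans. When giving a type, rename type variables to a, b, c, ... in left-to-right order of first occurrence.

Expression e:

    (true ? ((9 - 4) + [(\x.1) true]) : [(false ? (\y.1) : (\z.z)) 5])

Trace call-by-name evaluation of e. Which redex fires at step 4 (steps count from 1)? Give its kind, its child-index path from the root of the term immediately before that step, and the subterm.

Answer: delta at root : (5 + 1)

Trace:
step 0: (if true then ((9 - 4) + ((\x.1) true)) else ((if false then (\y.1) else (\z.z)) 5))
step 1: [if@root] ((9 - 4) + ((\x.1) true))
step 2: [delta@0] (5 + ((\x.1) true))
step 3: [beta@1] (5 + 1)
step 4: [delta@root] 6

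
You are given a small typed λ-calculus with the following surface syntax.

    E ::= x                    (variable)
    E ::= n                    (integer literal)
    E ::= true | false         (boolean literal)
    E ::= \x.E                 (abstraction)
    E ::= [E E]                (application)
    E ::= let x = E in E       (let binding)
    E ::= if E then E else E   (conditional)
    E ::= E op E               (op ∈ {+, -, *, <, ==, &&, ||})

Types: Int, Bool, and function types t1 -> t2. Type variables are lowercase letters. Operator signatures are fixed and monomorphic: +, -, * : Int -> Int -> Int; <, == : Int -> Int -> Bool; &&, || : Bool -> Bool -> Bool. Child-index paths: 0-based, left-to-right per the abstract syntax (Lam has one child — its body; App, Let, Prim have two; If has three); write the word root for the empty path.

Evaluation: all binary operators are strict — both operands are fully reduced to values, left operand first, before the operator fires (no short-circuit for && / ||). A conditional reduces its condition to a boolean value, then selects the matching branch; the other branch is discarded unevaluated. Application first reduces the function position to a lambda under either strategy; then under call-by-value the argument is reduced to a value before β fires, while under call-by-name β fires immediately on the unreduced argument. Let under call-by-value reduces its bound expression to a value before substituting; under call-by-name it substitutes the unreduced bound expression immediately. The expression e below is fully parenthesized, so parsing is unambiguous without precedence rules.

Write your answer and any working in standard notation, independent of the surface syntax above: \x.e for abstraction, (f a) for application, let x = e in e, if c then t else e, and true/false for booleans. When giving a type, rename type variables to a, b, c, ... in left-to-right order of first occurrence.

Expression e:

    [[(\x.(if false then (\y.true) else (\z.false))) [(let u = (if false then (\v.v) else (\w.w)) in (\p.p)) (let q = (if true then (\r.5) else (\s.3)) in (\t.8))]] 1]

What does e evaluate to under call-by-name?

Trace:
step 0: (((\x.(if false then (\y.true) else (\z.false))) ((let u = (if false then (\v.v) else (\w.w)) in (\p.p)) (let q = (if true then (\r.5) else (\s.3)) in (\t.8)))) 1)
step 1: [beta@0] ((if false then (\y.true) else (\z.false)) 1)
step 2: [if@0] ((\z.false) 1)
step 3: [beta@root] false

Answer: false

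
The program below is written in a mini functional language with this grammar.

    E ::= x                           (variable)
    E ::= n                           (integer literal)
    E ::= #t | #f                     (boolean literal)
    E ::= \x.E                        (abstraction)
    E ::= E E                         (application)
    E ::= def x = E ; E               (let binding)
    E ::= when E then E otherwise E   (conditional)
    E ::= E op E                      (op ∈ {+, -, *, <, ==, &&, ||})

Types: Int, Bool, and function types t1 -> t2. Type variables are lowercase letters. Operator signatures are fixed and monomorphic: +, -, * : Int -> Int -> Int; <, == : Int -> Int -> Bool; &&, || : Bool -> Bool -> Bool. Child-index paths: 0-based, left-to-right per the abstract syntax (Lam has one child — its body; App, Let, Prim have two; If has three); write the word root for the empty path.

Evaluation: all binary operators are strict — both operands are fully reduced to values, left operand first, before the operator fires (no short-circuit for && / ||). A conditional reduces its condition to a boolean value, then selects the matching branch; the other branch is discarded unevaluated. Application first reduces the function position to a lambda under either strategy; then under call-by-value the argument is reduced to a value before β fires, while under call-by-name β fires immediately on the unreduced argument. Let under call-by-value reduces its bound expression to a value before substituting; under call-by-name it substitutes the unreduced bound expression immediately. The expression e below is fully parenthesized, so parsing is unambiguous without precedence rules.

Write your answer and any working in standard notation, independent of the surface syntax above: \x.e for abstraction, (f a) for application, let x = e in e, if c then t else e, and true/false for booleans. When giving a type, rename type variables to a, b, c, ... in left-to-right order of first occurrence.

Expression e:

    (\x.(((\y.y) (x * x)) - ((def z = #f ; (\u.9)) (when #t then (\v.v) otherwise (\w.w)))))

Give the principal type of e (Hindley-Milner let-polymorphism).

Answer: Int -> Int

Derivation:
y : b
\y._ : b -> b
x : a
  unify a ~ Int
x : Int
  unify Int ~ Int
  unify b -> b ~ Int -> c
  unify b ~ Int
  unify Int ~ c
_ _ : Int
  unify Int ~ Int
let z : Bool
\u._ : d -> Int
  unify Bool ~ Bool
v : e
\v._ : e -> e
w : f
\w._ : f -> f
  unify e -> e ~ f -> f
  unify e ~ f
  unify f ~ f
  unify d -> Int ~ (f -> f) -> g
  unify d ~ f -> f
  unify Int ~ g
_ _ : Int
  unify Int ~ Int
\x._ : Int -> Int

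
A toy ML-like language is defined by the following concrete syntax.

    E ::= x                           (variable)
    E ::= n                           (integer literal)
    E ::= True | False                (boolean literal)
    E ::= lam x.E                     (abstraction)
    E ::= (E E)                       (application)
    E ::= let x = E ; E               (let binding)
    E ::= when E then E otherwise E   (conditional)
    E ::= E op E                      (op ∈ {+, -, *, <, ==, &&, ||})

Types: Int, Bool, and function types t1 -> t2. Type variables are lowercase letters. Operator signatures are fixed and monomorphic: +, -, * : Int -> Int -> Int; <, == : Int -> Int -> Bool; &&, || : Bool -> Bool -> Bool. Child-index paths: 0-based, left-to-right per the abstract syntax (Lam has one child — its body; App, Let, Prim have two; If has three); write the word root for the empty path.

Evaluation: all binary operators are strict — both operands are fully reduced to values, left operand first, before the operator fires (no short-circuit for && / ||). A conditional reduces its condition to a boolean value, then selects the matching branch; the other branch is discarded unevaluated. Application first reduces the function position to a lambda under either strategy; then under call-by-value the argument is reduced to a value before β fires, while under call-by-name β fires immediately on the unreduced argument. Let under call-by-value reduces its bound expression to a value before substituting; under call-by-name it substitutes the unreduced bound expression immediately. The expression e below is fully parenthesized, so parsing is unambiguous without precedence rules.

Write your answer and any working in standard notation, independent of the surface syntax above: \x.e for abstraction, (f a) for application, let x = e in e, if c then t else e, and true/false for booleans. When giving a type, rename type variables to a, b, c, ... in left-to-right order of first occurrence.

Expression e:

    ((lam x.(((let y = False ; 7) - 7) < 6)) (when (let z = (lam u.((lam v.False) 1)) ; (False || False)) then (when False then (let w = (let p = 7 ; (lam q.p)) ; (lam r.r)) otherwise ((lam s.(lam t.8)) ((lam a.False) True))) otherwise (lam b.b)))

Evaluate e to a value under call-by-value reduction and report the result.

Answer: true

Working:
step 0: ((\x.(((let y = false in 7) - 7) < 6)) (if (let z = (\u.((\v.false) 1)) in (false || false)) then (if false then (let w = (let p = 7 in (\q.p)) in (\r.r)) else ((\s.(\t.8)) ((\a.false) true))) else (\b.b)))
step 1: [let@1.0] ((\x.(((let y = false in 7) - 7) < 6)) (if (false || false) then (if false then (let w = (let p = 7 in (\q.p)) in (\r.r)) else ((\s.(\t.8)) ((\a.false) true))) else (\b.b)))
step 2: [delta@1.0] ((\x.(((let y = false in 7) - 7) < 6)) (if false then (if false then (let w = (let p = 7 in (\q.p)) in (\r.r)) else ((\s.(\t.8)) ((\a.false) true))) else (\b.b)))
step 3: [if@1] ((\x.(((let y = false in 7) - 7) < 6)) (\b.b))
step 4: [beta@root] (((let y = false in 7) - 7) < 6)
step 5: [let@0.0] ((7 - 7) < 6)
step 6: [delta@0] (0 < 6)
step 7: [delta@root] true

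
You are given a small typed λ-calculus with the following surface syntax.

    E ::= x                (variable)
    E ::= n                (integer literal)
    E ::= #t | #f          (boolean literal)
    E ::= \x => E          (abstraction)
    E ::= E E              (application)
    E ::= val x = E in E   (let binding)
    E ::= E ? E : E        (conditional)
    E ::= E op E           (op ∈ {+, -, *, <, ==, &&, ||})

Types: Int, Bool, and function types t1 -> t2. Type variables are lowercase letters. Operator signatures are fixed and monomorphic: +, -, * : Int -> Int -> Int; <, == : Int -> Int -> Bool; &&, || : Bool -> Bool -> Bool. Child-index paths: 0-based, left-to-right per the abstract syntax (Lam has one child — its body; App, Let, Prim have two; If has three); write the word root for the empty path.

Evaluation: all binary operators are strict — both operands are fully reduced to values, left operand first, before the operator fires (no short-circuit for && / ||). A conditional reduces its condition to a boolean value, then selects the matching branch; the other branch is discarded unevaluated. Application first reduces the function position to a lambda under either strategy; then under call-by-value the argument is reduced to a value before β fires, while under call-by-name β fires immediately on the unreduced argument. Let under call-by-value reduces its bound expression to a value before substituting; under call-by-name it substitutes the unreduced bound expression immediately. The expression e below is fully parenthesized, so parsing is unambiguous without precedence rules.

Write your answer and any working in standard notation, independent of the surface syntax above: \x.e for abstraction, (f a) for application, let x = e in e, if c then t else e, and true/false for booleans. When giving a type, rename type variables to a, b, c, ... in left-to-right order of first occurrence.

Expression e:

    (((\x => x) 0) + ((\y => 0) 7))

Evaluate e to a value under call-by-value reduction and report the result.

Derivation:
step 0: (((\x.x) 0) + ((\y.0) 7))
step 1: [beta@0] (0 + ((\y.0) 7))
step 2: [beta@1] (0 + 0)
step 3: [delta@root] 0

Answer: 0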